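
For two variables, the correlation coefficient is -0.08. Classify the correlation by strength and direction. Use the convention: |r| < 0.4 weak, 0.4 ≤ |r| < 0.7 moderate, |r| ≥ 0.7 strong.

r = -0.08 < 0 so the relationship is negative.
|r| = 0.08, which falls in the weak range.

weak negative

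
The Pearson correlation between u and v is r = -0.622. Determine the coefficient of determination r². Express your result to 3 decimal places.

0.387

r² = (-0.622)² = 0.387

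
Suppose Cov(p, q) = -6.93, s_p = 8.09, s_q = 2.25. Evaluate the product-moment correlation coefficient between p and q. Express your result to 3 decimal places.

r = Cov(p,q) / (s_p · s_q) = -6.93 / (8.09 × 2.25)
  = -6.93 / 18.2025 ≈ -0.381

-0.381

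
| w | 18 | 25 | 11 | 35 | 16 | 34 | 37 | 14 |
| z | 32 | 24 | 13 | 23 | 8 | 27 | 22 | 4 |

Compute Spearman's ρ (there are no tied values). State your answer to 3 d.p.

Rank w: 4, 5, 1, 7, 3, 6, 8, 2
Rank z: 8, 6, 3, 5, 2, 7, 4, 1
d = rank(w) − rank(z): -4, -1, -2, 2, 1, -1, 4, 1; Σd² = 44
ρ = 1 − 6Σd² / [n(n²−1)] = 1 − 6×44 / (8×63) = 1 − 264/504 ≈ 0.476

0.476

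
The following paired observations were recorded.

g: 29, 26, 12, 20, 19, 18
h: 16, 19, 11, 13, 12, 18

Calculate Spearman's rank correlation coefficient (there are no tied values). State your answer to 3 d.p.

0.543

Rank g: 6, 5, 1, 4, 3, 2
Rank h: 4, 6, 1, 3, 2, 5
d = rank(g) − rank(h): 2, -1, 0, 1, 1, -3; Σd² = 16
ρ = 1 − 6Σd² / [n(n²−1)] = 1 − 6×16 / (6×35) = 1 − 96/210 ≈ 0.543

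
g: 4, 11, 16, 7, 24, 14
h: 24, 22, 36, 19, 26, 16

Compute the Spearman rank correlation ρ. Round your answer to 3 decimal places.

Rank g: 1, 3, 5, 2, 6, 4
Rank h: 4, 3, 6, 2, 5, 1
d = rank(g) − rank(h): -3, 0, -1, 0, 1, 3; Σd² = 20
ρ = 1 − 6Σd² / [n(n²−1)] = 1 − 6×20 / (6×35) = 1 − 120/210 ≈ 0.429

0.429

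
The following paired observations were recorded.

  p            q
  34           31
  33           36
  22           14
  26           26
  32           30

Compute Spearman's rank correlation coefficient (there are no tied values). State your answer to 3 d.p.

Rank p: 5, 4, 1, 2, 3
Rank q: 4, 5, 1, 2, 3
d = rank(p) − rank(q): 1, -1, 0, 0, 0; Σd² = 2
ρ = 1 − 6Σd² / [n(n²−1)] = 1 − 6×2 / (5×24) = 1 − 12/120 ≈ 0.900

0.900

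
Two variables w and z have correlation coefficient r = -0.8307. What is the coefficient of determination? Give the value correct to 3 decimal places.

r² = (-0.8307)² = 0.690

0.690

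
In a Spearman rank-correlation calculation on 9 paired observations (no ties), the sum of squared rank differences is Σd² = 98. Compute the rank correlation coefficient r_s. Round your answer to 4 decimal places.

0.1833

ρ = 1 − 6Σd² / [n(n²−1)] = 1 − 6×98 / (9×80)
  = 1 − 588/720 = 1 − 0.81667 ≈ 0.1833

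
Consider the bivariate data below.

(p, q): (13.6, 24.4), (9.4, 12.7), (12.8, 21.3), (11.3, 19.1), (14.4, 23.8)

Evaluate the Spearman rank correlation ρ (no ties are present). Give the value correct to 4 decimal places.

0.9000

Rank p: 4, 1, 3, 2, 5
Rank q: 5, 1, 3, 2, 4
d = rank(p) − rank(q): -1, 0, 0, 0, 1; Σd² = 2
ρ = 1 − 6Σd² / [n(n²−1)] = 1 − 6×2 / (5×24) = 1 − 12/120 ≈ 0.9000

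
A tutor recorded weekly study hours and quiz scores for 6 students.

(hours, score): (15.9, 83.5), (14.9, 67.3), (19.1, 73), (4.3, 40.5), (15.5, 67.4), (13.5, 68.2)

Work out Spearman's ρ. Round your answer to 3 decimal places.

Rank hours: 5, 3, 6, 1, 4, 2
Rank score: 6, 2, 5, 1, 3, 4
d = rank(hours) − rank(score): -1, 1, 1, 0, 1, -2; Σd² = 8
ρ = 1 − 6Σd² / [n(n²−1)] = 1 − 6×8 / (6×35) = 1 − 48/210 ≈ 0.771

0.771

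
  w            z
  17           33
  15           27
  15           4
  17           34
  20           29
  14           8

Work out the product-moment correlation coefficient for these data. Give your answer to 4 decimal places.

0.6433

n = 6, Σw = 98, Σz = 135, Σw² = 1624, Σz² = 3895, Σwz = 2296
nΣwz − ΣwΣz = 13776 − 13230 = 546
nΣw² − (Σw)² = 9744 − 9604 = 140; nΣz² − (Σz)² = 23370 − 18225 = 5145
r = 546 / √(140 × 5145) = 546 / 848.7049 ≈ 0.6433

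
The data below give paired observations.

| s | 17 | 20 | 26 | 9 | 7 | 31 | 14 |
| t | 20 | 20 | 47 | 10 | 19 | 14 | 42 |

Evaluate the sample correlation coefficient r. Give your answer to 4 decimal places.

0.2163

n = 7, Σs = 124, Σt = 172, Σs² = 2652, Σt² = 5430, Σst = 3207
nΣst − ΣsΣt = 22449 − 21328 = 1121
nΣs² − (Σs)² = 18564 − 15376 = 3188; nΣt² − (Σt)² = 38010 − 29584 = 8426
r = 1121 / √(3188 × 8426) = 1121 / 5182.8648 ≈ 0.2163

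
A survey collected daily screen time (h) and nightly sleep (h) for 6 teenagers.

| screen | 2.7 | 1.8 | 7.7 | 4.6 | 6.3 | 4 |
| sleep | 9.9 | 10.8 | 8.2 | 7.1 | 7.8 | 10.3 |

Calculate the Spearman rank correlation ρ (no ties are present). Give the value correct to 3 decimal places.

-0.714

Rank screen: 2, 1, 6, 4, 5, 3
Rank sleep: 4, 6, 3, 1, 2, 5
d = rank(screen) − rank(sleep): -2, -5, 3, 3, 3, -2; Σd² = 60
ρ = 1 − 6Σd² / [n(n²−1)] = 1 − 6×60 / (6×35) = 1 − 360/210 ≈ -0.714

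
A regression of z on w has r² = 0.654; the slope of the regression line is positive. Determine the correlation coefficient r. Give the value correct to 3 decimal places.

0.809

|r| = √0.654 = 0.809
The association is positive, so r = 0.809.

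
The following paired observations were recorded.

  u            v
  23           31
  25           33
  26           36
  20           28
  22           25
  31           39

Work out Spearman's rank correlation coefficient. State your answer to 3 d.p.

0.943

Rank u: 3, 4, 5, 1, 2, 6
Rank v: 3, 4, 5, 2, 1, 6
d = rank(u) − rank(v): 0, 0, 0, -1, 1, 0; Σd² = 2
ρ = 1 − 6Σd² / [n(n²−1)] = 1 − 6×2 / (6×35) = 1 − 12/210 ≈ 0.943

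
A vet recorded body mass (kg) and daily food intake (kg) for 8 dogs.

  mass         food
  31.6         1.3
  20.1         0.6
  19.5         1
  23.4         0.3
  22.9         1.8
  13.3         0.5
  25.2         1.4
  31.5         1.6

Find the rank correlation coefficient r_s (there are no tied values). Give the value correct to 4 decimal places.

Rank mass: 8, 3, 2, 5, 4, 1, 6, 7
Rank food: 5, 3, 4, 1, 8, 2, 6, 7
d = rank(mass) − rank(food): 3, 0, -2, 4, -4, -1, 0, 0; Σd² = 46
ρ = 1 − 6Σd² / [n(n²−1)] = 1 − 6×46 / (8×63) = 1 − 276/504 ≈ 0.4524

0.4524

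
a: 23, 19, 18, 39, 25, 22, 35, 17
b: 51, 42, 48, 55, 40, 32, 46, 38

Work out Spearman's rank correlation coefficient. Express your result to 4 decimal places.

Rank a: 5, 3, 2, 8, 6, 4, 7, 1
Rank b: 7, 4, 6, 8, 3, 1, 5, 2
d = rank(a) − rank(b): -2, -1, -4, 0, 3, 3, 2, -1; Σd² = 44
ρ = 1 − 6Σd² / [n(n²−1)] = 1 − 6×44 / (8×63) = 1 − 264/504 ≈ 0.4762

0.4762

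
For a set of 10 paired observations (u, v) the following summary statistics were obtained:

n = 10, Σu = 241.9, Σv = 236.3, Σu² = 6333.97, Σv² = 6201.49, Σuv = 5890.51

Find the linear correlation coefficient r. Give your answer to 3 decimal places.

0.320

r = (nΣuv − ΣuΣv) / √[(nΣu² − (Σu)²)(nΣv² − (Σv)²)]
Numerator: 10×5890.51 − 241.9×236.3 = 1744.13
Denominator: √[(63339.7 − 58515.61)(62014.9 − 55837.69)] = √[4824.09 × 6177.21] = 5458.8842
r = 1744.13 / 5458.8842 ≈ 0.320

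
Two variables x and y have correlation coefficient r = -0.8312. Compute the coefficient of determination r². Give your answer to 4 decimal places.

r² = (-0.8312)² = 0.6909

0.6909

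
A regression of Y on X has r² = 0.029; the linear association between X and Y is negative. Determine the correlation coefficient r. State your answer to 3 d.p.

|r| = √0.029 = 0.170
The association is negative, so r = −0.170.

-0.170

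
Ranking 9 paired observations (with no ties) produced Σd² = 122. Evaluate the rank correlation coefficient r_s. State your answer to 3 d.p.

-0.017

ρ = 1 − 6Σd² / [n(n²−1)] = 1 − 6×122 / (9×80)
  = 1 − 732/720 = 1 − 1.0167 ≈ -0.017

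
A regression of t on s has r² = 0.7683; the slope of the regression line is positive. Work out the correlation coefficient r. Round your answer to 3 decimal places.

|r| = √0.7683 = 0.877
The association is positive, so r = 0.877.

0.877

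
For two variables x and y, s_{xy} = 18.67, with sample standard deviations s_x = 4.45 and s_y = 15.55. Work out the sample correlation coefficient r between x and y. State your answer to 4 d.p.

0.2698

r = Cov(x,y) / (s_x · s_y) = 18.67 / (4.45 × 15.55)
  = 18.67 / 69.1975 ≈ 0.2698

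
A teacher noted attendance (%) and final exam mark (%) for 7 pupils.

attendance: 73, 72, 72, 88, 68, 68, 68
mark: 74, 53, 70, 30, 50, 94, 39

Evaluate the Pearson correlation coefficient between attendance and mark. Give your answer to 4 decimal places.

-0.5012

n = 7, Σx = 509, Σy = 410, Σx² = 37313, Σy² = 26942, Σxy = 29342
nΣxy − ΣxΣy = 205394 − 208690 = -3296
nΣx² − (Σx)² = 261191 − 259081 = 2110; nΣy² − (Σy)² = 188594 − 168100 = 20494
r = -3296 / √(2110 × 20494) = -3296 / 6575.8908 ≈ -0.5012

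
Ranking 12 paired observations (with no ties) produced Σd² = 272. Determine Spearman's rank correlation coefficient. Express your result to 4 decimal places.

ρ = 1 − 6Σd² / [n(n²−1)] = 1 − 6×272 / (12×143)
  = 1 − 1632/1716 = 1 − 0.95105 ≈ 0.0490

0.0490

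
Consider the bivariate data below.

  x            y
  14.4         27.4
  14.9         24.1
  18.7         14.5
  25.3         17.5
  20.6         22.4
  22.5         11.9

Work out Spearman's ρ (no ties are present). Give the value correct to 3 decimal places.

-0.714

Rank x: 1, 2, 3, 6, 4, 5
Rank y: 6, 5, 2, 3, 4, 1
d = rank(x) − rank(y): -5, -3, 1, 3, 0, 4; Σd² = 60
ρ = 1 − 6Σd² / [n(n²−1)] = 1 − 6×60 / (6×35) = 1 − 360/210 ≈ -0.714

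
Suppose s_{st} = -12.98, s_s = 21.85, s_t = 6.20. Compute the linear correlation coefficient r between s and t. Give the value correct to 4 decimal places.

r = Cov(s,t) / (s_s · s_t) = -12.98 / (21.85 × 6.20)
  = -12.98 / 135.4700 ≈ -0.0958

-0.0958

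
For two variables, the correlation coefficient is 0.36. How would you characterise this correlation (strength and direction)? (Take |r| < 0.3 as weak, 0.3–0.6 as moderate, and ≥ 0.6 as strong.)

moderate positive

r = 0.36 > 0 so the relationship is positive.
|r| = 0.36, which falls in the moderate range.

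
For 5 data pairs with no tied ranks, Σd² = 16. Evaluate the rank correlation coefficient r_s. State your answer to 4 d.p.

ρ = 1 − 6Σd² / [n(n²−1)] = 1 − 6×16 / (5×24)
  = 1 − 96/120 = 1 − 0.80000 ≈ 0.2000

0.2000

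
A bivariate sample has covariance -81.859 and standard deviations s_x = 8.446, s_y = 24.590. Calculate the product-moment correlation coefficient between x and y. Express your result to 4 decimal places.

-0.3941

r = Cov(x,y) / (s_x · s_y) = -81.859 / (8.446 × 24.590)
  = -81.859 / 207.6871 ≈ -0.3941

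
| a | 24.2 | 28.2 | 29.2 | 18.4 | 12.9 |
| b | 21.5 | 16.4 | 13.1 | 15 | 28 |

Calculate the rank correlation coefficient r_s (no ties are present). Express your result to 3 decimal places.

Rank a: 3, 4, 5, 2, 1
Rank b: 4, 3, 1, 2, 5
d = rank(a) − rank(b): -1, 1, 4, 0, -4; Σd² = 34
ρ = 1 − 6Σd² / [n(n²−1)] = 1 − 6×34 / (5×24) = 1 − 204/120 ≈ -0.700

-0.700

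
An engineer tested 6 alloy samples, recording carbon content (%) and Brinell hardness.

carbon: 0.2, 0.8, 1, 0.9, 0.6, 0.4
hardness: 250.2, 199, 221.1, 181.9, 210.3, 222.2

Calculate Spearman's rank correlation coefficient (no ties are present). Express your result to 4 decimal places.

-0.6571

Rank carbon: 1, 4, 6, 5, 3, 2
Rank hardness: 6, 2, 4, 1, 3, 5
d = rank(carbon) − rank(hardness): -5, 2, 2, 4, 0, -3; Σd² = 58
ρ = 1 − 6Σd² / [n(n²−1)] = 1 − 6×58 / (6×35) = 1 − 348/210 ≈ -0.6571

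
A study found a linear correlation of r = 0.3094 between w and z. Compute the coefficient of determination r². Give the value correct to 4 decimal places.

0.0957

r² = (0.3094)² = 0.0957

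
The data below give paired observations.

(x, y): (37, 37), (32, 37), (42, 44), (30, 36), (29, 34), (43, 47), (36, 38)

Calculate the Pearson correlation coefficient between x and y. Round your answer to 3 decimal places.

n = 7, Σx = 249, Σy = 273, Σx² = 9043, Σy² = 10779, Σxy = 9856
nΣxy − ΣxΣy = 68992 − 67977 = 1015
nΣx² − (Σx)² = 63301 − 62001 = 1300; nΣy² − (Σy)² = 75453 − 74529 = 924
r = 1015 / √(1300 × 924) = 1015 / 1095.9927 ≈ 0.926

0.926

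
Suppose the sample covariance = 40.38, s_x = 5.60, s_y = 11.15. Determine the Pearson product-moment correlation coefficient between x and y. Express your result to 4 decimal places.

r = Cov(x,y) / (s_x · s_y) = 40.38 / (5.60 × 11.15)
  = 40.38 / 62.4400 ≈ 0.6467

0.6467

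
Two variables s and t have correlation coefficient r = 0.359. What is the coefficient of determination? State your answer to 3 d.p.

0.129

r² = (0.359)² = 0.129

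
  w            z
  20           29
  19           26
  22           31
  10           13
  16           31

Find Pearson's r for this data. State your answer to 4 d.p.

n = 5, Σw = 87, Σz = 130, Σw² = 1601, Σz² = 3608, Σwz = 2382
nΣwz − ΣwΣz = 11910 − 11310 = 600
nΣw² − (Σw)² = 8005 − 7569 = 436; nΣz² − (Σz)² = 18040 − 16900 = 1140
r = 600 / √(436 × 1140) = 600 / 705.0106 ≈ 0.8511

0.8511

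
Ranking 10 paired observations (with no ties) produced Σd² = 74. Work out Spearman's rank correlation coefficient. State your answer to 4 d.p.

ρ = 1 − 6Σd² / [n(n²−1)] = 1 − 6×74 / (10×99)
  = 1 − 444/990 = 1 − 0.44848 ≈ 0.5515

0.5515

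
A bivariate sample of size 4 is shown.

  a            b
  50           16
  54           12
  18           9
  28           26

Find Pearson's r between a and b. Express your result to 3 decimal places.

n = 4, Σa = 150, Σb = 63, Σa² = 6524, Σb² = 1157, Σab = 2338
nΣab − ΣaΣb = 9352 − 9450 = -98
nΣa² − (Σa)² = 26096 − 22500 = 3596; nΣb² − (Σb)² = 4628 − 3969 = 659
r = -98 / √(3596 × 659) = -98 / 1539.4038 ≈ -0.064

-0.064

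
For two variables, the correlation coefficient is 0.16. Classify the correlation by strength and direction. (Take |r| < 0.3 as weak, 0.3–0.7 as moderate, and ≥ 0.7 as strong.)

r = 0.16 > 0 so the relationship is positive.
|r| = 0.16, which falls in the weak range.

weak positive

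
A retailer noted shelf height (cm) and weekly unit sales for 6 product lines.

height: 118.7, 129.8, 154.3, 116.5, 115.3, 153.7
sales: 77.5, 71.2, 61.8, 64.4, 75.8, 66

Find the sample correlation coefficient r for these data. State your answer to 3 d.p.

-0.659

n = 6, Σx = 788.3, Σy = 416.7, Σx² = 105236.25, Σy² = 29143.93, Σxy = 54363.29
nΣxy − ΣxΣy = 326179.74 − 328484.61 = -2304.87
nΣx² − (Σx)² = 631417.5 − 621416.89 = 10000.61; nΣy² − (Σy)² = 174863.58 − 173638.89 = 1224.69
r = -2304.87 / √(10000.61 × 1224.69) = -2304.87 / 3499.6638 ≈ -0.659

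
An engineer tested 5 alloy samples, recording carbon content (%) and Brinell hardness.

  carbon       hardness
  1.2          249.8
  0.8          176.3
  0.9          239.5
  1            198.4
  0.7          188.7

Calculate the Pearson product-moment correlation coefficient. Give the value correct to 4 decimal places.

n = 5, Σx = 4.6, Σy = 1052.7, Σx² = 4.38, Σy² = 225812.23, Σxy = 986.84
nΣxy − ΣxΣy = 4934.2 − 4842.42 = 91.78
nΣx² − (Σx)² = 21.9 − 21.16 = 0.74; nΣy² − (Σy)² = 1129061.15 − 1108177.29 = 20883.86
r = 91.78 / √(0.74 × 20883.86) = 91.78 / 124.3143 ≈ 0.7383

0.7383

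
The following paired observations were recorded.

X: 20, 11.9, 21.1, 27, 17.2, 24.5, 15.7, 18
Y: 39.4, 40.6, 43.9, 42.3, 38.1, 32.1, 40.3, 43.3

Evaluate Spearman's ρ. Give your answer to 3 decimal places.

Rank X: 5, 1, 6, 8, 3, 7, 2, 4
Rank Y: 3, 5, 8, 6, 2, 1, 4, 7
d = rank(X) − rank(Y): 2, -4, -2, 2, 1, 6, -2, -3; Σd² = 78
ρ = 1 − 6Σd² / [n(n²−1)] = 1 − 6×78 / (8×63) = 1 − 468/504 ≈ 0.071

0.071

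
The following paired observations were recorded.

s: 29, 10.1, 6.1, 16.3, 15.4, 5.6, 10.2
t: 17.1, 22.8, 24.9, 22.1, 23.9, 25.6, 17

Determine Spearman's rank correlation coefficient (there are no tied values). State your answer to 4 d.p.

Rank s: 7, 3, 2, 6, 5, 1, 4
Rank t: 2, 4, 6, 3, 5, 7, 1
d = rank(s) − rank(t): 5, -1, -4, 3, 0, -6, 3; Σd² = 96
ρ = 1 − 6Σd² / [n(n²−1)] = 1 − 6×96 / (7×48) = 1 − 576/336 ≈ -0.7143

-0.7143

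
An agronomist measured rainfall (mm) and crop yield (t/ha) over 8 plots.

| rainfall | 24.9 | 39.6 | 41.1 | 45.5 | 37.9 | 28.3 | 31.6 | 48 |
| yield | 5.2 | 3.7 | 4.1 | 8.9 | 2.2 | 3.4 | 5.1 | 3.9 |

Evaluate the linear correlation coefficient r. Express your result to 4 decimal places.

n = 8, Σx = 296.9, Σy = 36.5, Σx² = 11487.49, Σy² = 194.37, Σxy = 1377.42
nΣxy − ΣxΣy = 11019.36 − 10836.85 = 182.51
nΣx² − (Σx)² = 91899.92 − 88149.61 = 3750.31; nΣy² − (Σy)² = 1554.96 − 1332.25 = 222.71
r = 182.51 / √(3750.31 × 222.71) = 182.51 / 913.9100 ≈ 0.1997

0.1997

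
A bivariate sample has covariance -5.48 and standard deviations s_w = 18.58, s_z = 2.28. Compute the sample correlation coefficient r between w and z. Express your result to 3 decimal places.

-0.129

r = Cov(w,z) / (s_w · s_z) = -5.48 / (18.58 × 2.28)
  = -5.48 / 42.3624 ≈ -0.129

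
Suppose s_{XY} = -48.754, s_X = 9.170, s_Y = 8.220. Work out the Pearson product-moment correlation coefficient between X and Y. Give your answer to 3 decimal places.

r = Cov(X,Y) / (s_X · s_Y) = -48.754 / (9.170 × 8.220)
  = -48.754 / 75.3774 ≈ -0.647

-0.647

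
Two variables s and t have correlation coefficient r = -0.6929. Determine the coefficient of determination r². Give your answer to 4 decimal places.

r² = (-0.6929)² = 0.4801

0.4801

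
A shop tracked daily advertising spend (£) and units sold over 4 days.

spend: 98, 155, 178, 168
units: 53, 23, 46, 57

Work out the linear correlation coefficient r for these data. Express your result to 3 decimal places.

n = 4, Σx = 599, Σy = 179, Σx² = 93537, Σy² = 8703, Σxy = 26523
nΣxy − ΣxΣy = 106092 − 107221 = -1129
nΣx² − (Σx)² = 374148 − 358801 = 15347; nΣy² − (Σy)² = 34812 − 32041 = 2771
r = -1129 / √(15347 × 2771) = -1129 / 6521.2374 ≈ -0.173

-0.173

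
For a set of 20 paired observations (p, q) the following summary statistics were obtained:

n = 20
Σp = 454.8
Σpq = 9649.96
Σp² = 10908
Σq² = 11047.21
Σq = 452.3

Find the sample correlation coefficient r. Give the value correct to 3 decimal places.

-0.934

r = (nΣpq − ΣpΣq) / √[(nΣp² − (Σp)²)(nΣq² − (Σq)²)]
Numerator: 20×9649.96 − 454.8×452.3 = -12706.84
Denominator: √[(218160 − 206843.04)(220944.2 − 204575.29)] = √[11316.96 × 16368.91] = 13610.5217
r = -12706.84 / 13610.5217 ≈ -0.934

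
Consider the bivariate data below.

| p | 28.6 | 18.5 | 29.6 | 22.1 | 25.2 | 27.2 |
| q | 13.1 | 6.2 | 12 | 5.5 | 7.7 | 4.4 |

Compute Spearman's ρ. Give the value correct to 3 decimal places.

0.543

Rank p: 5, 1, 6, 2, 3, 4
Rank q: 6, 3, 5, 2, 4, 1
d = rank(p) − rank(q): -1, -2, 1, 0, -1, 3; Σd² = 16
ρ = 1 − 6Σd² / [n(n²−1)] = 1 − 6×16 / (6×35) = 1 − 96/210 ≈ 0.543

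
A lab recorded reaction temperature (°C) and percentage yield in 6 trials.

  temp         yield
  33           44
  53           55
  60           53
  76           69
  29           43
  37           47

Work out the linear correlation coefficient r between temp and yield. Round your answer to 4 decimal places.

n = 6, Σx = 288, Σy = 311, Σx² = 15484, Σy² = 16589, Σxy = 15777
nΣxy − ΣxΣy = 94662 − 89568 = 5094
nΣx² − (Σx)² = 92904 − 82944 = 9960; nΣy² − (Σy)² = 99534 − 96721 = 2813
r = 5094 / √(9960 × 2813) = 5094 / 5293.1541 ≈ 0.9624

0.9624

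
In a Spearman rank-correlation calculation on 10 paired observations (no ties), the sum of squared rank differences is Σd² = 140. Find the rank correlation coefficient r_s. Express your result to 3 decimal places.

0.152

ρ = 1 − 6Σd² / [n(n²−1)] = 1 − 6×140 / (10×99)
  = 1 − 840/990 = 1 − 0.8485 ≈ 0.152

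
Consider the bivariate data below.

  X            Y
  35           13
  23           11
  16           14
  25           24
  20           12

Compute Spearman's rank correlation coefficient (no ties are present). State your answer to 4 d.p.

0.1000

Rank X: 5, 3, 1, 4, 2
Rank Y: 3, 1, 4, 5, 2
d = rank(X) − rank(Y): 2, 2, -3, -1, 0; Σd² = 18
ρ = 1 − 6Σd² / [n(n²−1)] = 1 − 6×18 / (5×24) = 1 − 108/120 ≈ 0.1000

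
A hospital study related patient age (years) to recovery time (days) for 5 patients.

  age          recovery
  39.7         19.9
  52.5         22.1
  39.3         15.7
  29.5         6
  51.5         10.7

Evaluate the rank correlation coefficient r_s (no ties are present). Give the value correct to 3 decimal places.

0.700

Rank age: 3, 5, 2, 1, 4
Rank recovery: 4, 5, 3, 1, 2
d = rank(age) − rank(recovery): -1, 0, -1, 0, 2; Σd² = 6
ρ = 1 − 6Σd² / [n(n²−1)] = 1 − 6×6 / (5×24) = 1 − 36/120 ≈ 0.700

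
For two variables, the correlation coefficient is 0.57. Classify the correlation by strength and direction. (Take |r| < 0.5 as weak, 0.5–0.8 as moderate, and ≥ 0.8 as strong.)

moderate positive

r = 0.57 > 0 so the relationship is positive.
|r| = 0.57, which falls in the moderate range.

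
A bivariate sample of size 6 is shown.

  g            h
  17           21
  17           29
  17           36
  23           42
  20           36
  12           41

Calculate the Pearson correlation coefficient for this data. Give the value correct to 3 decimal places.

n = 6, Σg = 106, Σh = 205, Σg² = 1940, Σh² = 7319, Σgh = 3640
nΣgh − ΣgΣh = 21840 − 21730 = 110
nΣg² − (Σg)² = 11640 − 11236 = 404; nΣh² − (Σh)² = 43914 − 42025 = 1889
r = 110 / √(404 × 1889) = 110 / 873.5880 ≈ 0.126

0.126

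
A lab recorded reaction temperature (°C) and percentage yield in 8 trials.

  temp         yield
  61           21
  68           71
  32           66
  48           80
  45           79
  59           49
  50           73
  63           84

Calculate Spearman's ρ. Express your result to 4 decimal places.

Rank temp: 6, 8, 1, 3, 2, 5, 4, 7
Rank yield: 1, 4, 3, 7, 6, 2, 5, 8
d = rank(temp) − rank(yield): 5, 4, -2, -4, -4, 3, -1, -1; Σd² = 88
ρ = 1 − 6Σd² / [n(n²−1)] = 1 − 6×88 / (8×63) = 1 − 528/504 ≈ -0.0476

-0.0476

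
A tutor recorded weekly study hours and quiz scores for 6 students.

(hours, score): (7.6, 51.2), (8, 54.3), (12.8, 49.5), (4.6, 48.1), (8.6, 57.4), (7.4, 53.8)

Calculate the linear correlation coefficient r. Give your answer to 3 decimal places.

0.074

n = 6, Σx = 49, Σy = 314.3, Σx² = 435.48, Σy² = 16522.99, Σxy = 2570.14
nΣxy − ΣxΣy = 15420.84 − 15400.7 = 20.14
nΣx² − (Σx)² = 2612.88 − 2401 = 211.88; nΣy² − (Σy)² = 99137.94 − 98784.49 = 353.45
r = 20.14 / √(211.88 × 353.45) = 20.14 / 273.6585 ≈ 0.074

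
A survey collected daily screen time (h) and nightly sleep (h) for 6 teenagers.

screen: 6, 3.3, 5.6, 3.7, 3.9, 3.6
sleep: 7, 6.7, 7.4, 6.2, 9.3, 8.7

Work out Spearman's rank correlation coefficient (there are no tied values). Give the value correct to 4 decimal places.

Rank screen: 6, 1, 5, 3, 4, 2
Rank sleep: 3, 2, 4, 1, 6, 5
d = rank(screen) − rank(sleep): 3, -1, 1, 2, -2, -3; Σd² = 28
ρ = 1 − 6Σd² / [n(n²−1)] = 1 − 6×28 / (6×35) = 1 − 168/210 ≈ 0.2000

0.2000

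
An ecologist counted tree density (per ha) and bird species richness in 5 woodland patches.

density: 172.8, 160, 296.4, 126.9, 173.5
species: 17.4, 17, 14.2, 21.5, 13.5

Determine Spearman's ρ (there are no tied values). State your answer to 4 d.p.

-0.8000

Rank density: 3, 2, 5, 1, 4
Rank species: 4, 3, 2, 5, 1
d = rank(density) − rank(species): -1, -1, 3, -4, 3; Σd² = 36
ρ = 1 − 6Σd² / [n(n²−1)] = 1 − 6×36 / (5×24) = 1 − 216/120 ≈ -0.8000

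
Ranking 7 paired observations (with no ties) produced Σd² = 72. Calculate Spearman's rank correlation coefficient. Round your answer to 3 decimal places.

-0.286

ρ = 1 − 6Σd² / [n(n²−1)] = 1 − 6×72 / (7×48)
  = 1 − 432/336 = 1 − 1.2857 ≈ -0.286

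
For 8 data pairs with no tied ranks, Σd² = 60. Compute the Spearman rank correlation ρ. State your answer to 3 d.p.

0.286

ρ = 1 − 6Σd² / [n(n²−1)] = 1 − 6×60 / (8×63)
  = 1 − 360/504 = 1 − 0.7143 ≈ 0.286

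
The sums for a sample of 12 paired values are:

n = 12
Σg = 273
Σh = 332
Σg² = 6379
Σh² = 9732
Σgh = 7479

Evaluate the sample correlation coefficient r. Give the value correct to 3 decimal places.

-0.244

r = (nΣgh − ΣgΣh) / √[(nΣg² − (Σg)²)(nΣh² − (Σh)²)]
Numerator: 12×7479 − 273×332 = -888
Denominator: √[(76548 − 74529)(116784 − 110224)] = √[2019 × 6560] = 3639.3186
r = -888 / 3639.3186 ≈ -0.244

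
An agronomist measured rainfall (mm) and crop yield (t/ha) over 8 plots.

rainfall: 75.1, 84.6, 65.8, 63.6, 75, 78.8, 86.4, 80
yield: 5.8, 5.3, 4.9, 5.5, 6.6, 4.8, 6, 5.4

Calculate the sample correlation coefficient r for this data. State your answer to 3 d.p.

n = 8, Σx = 609.3, Σy = 44.3, Σx² = 46871.17, Σy² = 247.75, Σxy = 3379.82
nΣxy − ΣxΣy = 27038.56 − 26991.99 = 46.57
nΣx² − (Σx)² = 374969.36 − 371246.49 = 3722.87; nΣy² − (Σy)² = 1982 − 1962.49 = 19.51
r = 46.57 / √(3722.87 × 19.51) = 46.57 / 269.5055 ≈ 0.173

0.173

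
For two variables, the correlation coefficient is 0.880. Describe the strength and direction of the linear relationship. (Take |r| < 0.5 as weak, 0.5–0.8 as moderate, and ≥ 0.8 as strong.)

strong positive

r = 0.880 > 0 so the relationship is positive.
|r| = 0.880, which falls in the strong range.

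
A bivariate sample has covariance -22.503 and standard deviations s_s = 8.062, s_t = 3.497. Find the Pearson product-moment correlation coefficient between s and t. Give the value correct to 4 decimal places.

-0.7982

r = Cov(s,t) / (s_s · s_t) = -22.503 / (8.062 × 3.497)
  = -22.503 / 28.1928 ≈ -0.7982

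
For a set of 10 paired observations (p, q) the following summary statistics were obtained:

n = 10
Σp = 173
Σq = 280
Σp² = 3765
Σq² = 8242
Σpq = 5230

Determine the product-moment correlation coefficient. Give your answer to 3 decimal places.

0.693

r = (nΣpq − ΣpΣq) / √[(nΣp² − (Σp)²)(nΣq² − (Σq)²)]
Numerator: 10×5230 − 173×280 = 3860
Denominator: √[(37650 − 29929)(82420 − 78400)] = √[7721 × 4020] = 5571.2135
r = 3860 / 5571.2135 ≈ 0.693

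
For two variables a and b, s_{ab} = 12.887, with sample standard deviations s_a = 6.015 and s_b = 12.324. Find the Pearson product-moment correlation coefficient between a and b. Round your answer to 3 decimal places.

0.174

r = Cov(a,b) / (s_a · s_b) = 12.887 / (6.015 × 12.324)
  = 12.887 / 74.1289 ≈ 0.174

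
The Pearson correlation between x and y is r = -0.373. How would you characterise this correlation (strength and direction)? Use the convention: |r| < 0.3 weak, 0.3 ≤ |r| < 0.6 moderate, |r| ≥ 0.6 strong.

moderate negative

r = -0.373 < 0 so the relationship is negative.
|r| = 0.373, which falls in the moderate range.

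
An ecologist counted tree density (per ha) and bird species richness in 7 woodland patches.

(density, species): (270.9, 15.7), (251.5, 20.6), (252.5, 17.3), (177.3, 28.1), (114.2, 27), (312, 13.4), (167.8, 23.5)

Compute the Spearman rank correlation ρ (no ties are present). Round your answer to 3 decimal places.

-0.893

Rank density: 6, 4, 5, 3, 1, 7, 2
Rank species: 2, 4, 3, 7, 6, 1, 5
d = rank(density) − rank(species): 4, 0, 2, -4, -5, 6, -3; Σd² = 106
ρ = 1 − 6Σd² / [n(n²−1)] = 1 − 6×106 / (7×48) = 1 − 636/336 ≈ -0.893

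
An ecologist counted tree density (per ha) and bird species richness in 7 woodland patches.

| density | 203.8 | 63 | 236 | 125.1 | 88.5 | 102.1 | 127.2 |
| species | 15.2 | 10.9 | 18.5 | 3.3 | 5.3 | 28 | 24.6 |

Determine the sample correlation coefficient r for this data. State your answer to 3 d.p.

0.208

n = 7, Σx = 945.7, Σy = 105.8, Σx² = 151285.95, Σy² = 2120.24, Σxy = 15020.26
nΣxy − ΣxΣy = 105141.82 − 100055.06 = 5086.76
nΣx² − (Σx)² = 1059001.65 − 894348.49 = 164653.16; nΣy² − (Σy)² = 14841.68 − 11193.64 = 3648.04
r = 5086.76 / √(164653.16 × 3648.04) = 5086.76 / 24508.3927 ≈ 0.208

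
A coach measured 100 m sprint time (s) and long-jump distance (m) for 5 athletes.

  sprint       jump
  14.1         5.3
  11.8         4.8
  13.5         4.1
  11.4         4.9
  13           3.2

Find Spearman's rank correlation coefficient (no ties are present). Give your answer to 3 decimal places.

0.100

Rank sprint: 5, 2, 4, 1, 3
Rank jump: 5, 3, 2, 4, 1
d = rank(sprint) − rank(jump): 0, -1, 2, -3, 2; Σd² = 18
ρ = 1 − 6Σd² / [n(n²−1)] = 1 − 6×18 / (5×24) = 1 − 108/120 ≈ 0.100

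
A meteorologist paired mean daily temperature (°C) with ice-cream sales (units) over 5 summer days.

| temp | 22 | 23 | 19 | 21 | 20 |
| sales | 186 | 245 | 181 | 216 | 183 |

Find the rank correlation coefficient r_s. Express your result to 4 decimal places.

Rank temp: 4, 5, 1, 3, 2
Rank sales: 3, 5, 1, 4, 2
d = rank(temp) − rank(sales): 1, 0, 0, -1, 0; Σd² = 2
ρ = 1 − 6Σd² / [n(n²−1)] = 1 − 6×2 / (5×24) = 1 − 12/120 ≈ 0.9000

0.9000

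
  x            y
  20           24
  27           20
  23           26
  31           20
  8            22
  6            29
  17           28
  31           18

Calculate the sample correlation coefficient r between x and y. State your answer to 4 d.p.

-0.6926

n = 8, Σx = 163, Σy = 187, Σx² = 3969, Σy² = 4485, Σxy = 3622
nΣxy − ΣxΣy = 28976 − 30481 = -1505
nΣx² − (Σx)² = 31752 − 26569 = 5183; nΣy² − (Σy)² = 35880 − 34969 = 911
r = -1505 / √(5183 × 911) = -1505 / 2172.9503 ≈ -0.6926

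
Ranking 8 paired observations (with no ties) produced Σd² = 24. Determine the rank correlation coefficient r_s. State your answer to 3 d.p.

0.714

ρ = 1 − 6Σd² / [n(n²−1)] = 1 − 6×24 / (8×63)
  = 1 − 144/504 = 1 − 0.2857 ≈ 0.714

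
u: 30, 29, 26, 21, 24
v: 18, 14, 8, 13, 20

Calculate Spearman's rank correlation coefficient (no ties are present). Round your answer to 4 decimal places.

Rank u: 5, 4, 3, 1, 2
Rank v: 4, 3, 1, 2, 5
d = rank(u) − rank(v): 1, 1, 2, -1, -3; Σd² = 16
ρ = 1 − 6Σd² / [n(n²−1)] = 1 − 6×16 / (5×24) = 1 − 96/120 ≈ 0.2000

0.2000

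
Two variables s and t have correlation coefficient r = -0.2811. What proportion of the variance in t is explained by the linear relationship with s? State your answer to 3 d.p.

0.079

r² = (-0.2811)² = 0.079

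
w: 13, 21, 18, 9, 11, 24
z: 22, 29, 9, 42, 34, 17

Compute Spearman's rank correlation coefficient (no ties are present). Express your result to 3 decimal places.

-0.714

Rank w: 3, 5, 4, 1, 2, 6
Rank z: 3, 4, 1, 6, 5, 2
d = rank(w) − rank(z): 0, 1, 3, -5, -3, 4; Σd² = 60
ρ = 1 − 6Σd² / [n(n²−1)] = 1 − 6×60 / (6×35) = 1 − 360/210 ≈ -0.714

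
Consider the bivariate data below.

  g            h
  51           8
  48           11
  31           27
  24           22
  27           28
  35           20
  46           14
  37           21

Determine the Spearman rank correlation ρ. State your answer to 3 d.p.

-0.905

Rank g: 8, 7, 3, 1, 2, 4, 6, 5
Rank h: 1, 2, 7, 6, 8, 4, 3, 5
d = rank(g) − rank(h): 7, 5, -4, -5, -6, 0, 3, 0; Σd² = 160
ρ = 1 − 6Σd² / [n(n²−1)] = 1 − 6×160 / (8×63) = 1 − 960/504 ≈ -0.905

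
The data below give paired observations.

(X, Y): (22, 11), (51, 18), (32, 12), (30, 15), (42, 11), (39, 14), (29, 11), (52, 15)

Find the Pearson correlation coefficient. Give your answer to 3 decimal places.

n = 8, ΣX = 297, ΣY = 107, ΣX² = 11839, ΣY² = 1477, ΣXY = 4101
nΣXY − ΣXΣY = 32808 − 31779 = 1029
nΣX² − (ΣX)² = 94712 − 88209 = 6503; nΣY² − (ΣY)² = 11816 − 11449 = 367
r = 1029 / √(6503 × 367) = 1029 / 1544.8628 ≈ 0.666

0.666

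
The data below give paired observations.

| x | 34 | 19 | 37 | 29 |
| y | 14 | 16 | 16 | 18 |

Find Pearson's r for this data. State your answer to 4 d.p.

n = 4, Σx = 119, Σy = 64, Σx² = 3727, Σy² = 1032, Σxy = 1894
nΣxy − ΣxΣy = 7576 − 7616 = -40
nΣx² − (Σx)² = 14908 − 14161 = 747; nΣy² − (Σy)² = 4128 − 4096 = 32
r = -40 / √(747 × 32) = -40 / 154.6092 ≈ -0.2587

-0.2587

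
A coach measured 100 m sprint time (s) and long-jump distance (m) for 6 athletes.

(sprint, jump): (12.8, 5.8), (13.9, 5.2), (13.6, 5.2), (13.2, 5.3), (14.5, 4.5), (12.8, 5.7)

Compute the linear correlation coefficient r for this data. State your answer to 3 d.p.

-0.960

n = 6, Σx = 80.8, Σy = 31.7, Σx² = 1090.34, Σy² = 168.55, Σxy = 425.41
nΣxy − ΣxΣy = 2552.46 − 2561.36 = -8.9
nΣx² − (Σx)² = 6542.04 − 6528.64 = 13.4; nΣy² − (Σy)² = 1011.3 − 1004.89 = 6.41
r = -8.9 / √(13.4 × 6.41) = -8.9 / 9.2679 ≈ -0.960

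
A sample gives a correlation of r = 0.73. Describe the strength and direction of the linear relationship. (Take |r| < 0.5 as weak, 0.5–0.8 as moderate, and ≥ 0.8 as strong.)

moderate positive

r = 0.73 > 0 so the relationship is positive.
|r| = 0.73, which falls in the moderate range.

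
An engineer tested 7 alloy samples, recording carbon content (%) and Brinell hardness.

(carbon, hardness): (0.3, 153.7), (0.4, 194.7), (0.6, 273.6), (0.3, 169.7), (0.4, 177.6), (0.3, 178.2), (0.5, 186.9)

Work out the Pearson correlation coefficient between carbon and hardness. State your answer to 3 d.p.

n = 7, Σx = 2.8, Σy = 1334.4, Σx² = 1.2, Σy² = 263415.44, Σxy = 557.01
nΣxy − ΣxΣy = 3899.07 − 3736.32 = 162.75
nΣx² − (Σx)² = 8.4 − 7.84 = 0.56; nΣy² − (Σy)² = 1843908.08 − 1780623.36 = 63284.72
r = 162.75 / √(0.56 × 63284.72) = 162.75 / 188.2537 ≈ 0.865

0.865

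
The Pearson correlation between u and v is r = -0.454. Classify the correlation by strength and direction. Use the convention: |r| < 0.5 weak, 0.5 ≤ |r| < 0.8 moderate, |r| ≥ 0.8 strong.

weak negative

r = -0.454 < 0 so the relationship is negative.
|r| = 0.454, which falls in the weak range.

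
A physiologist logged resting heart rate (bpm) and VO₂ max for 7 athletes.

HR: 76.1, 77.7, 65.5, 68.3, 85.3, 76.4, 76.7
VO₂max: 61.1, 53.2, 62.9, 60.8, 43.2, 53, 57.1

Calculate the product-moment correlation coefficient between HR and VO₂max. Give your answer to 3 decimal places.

n = 7, Σx = 526, Σy = 391.3, Σx² = 39779.58, Σy² = 22152.15, Σxy = 29169.67
nΣxy − ΣxΣy = 204187.69 − 205823.8 = -1636.11
nΣx² − (Σx)² = 278457.06 − 276676 = 1781.06; nΣy² − (Σy)² = 155065.05 − 153115.69 = 1949.36
r = -1636.11 / √(1781.06 × 1949.36) = -1636.11 / 1863.3108 ≈ -0.878

-0.878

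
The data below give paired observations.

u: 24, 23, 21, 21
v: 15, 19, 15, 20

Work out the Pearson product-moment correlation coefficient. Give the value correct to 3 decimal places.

-0.275

n = 4, Σu = 89, Σv = 69, Σu² = 1987, Σv² = 1211, Σuv = 1532
nΣuv − ΣuΣv = 6128 − 6141 = -13
nΣu² − (Σu)² = 7948 − 7921 = 27; nΣv² − (Σv)² = 4844 − 4761 = 83
r = -13 / √(27 × 83) = -13 / 47.3392 ≈ -0.275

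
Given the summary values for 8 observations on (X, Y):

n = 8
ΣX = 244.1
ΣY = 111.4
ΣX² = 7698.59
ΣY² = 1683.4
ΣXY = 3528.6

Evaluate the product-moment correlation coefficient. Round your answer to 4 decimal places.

r = (nΣXY − ΣXΣY) / √[(nΣX² − (ΣX)²)(nΣY² − (ΣY)²)]
Numerator: 8×3528.6 − 244.1×111.4 = 1036.06
Denominator: √[(61588.72 − 59584.81)(13467.2 − 12409.96)] = √[2003.91 × 1057.24] = 1455.5459
r = 1036.06 / 1455.5459 ≈ 0.7118

0.7118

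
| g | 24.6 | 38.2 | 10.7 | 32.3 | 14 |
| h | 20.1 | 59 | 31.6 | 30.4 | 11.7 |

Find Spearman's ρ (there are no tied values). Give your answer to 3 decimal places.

0.400

Rank g: 3, 5, 1, 4, 2
Rank h: 2, 5, 4, 3, 1
d = rank(g) − rank(h): 1, 0, -3, 1, 1; Σd² = 12
ρ = 1 − 6Σd² / [n(n²−1)] = 1 − 6×12 / (5×24) = 1 − 72/120 ≈ 0.400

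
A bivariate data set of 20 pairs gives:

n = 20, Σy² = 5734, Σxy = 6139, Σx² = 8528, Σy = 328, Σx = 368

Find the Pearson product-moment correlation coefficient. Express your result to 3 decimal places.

r = (nΣxy − ΣxΣy) / √[(nΣx² − (Σx)²)(nΣy² − (Σy)²)]
Numerator: 20×6139 − 368×328 = 2076
Denominator: √[(170560 − 135424)(114680 − 107584)] = √[35136 × 7096] = 15790.0303
r = 2076 / 15790.0303 ≈ 0.131

0.131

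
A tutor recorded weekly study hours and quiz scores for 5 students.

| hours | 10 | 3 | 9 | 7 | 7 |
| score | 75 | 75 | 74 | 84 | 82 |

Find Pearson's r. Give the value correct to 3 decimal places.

-0.100

n = 5, Σx = 36, Σy = 390, Σx² = 288, Σy² = 30506, Σxy = 2803
nΣxy − ΣxΣy = 14015 − 14040 = -25
nΣx² − (Σx)² = 1440 − 1296 = 144; nΣy² − (Σy)² = 152530 − 152100 = 430
r = -25 / √(144 × 430) = -25 / 248.8373 ≈ -0.100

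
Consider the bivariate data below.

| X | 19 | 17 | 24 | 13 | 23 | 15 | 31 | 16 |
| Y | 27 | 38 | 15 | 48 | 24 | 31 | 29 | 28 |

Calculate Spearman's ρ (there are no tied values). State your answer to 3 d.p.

Rank X: 5, 4, 7, 1, 6, 2, 8, 3
Rank Y: 3, 7, 1, 8, 2, 6, 5, 4
d = rank(X) − rank(Y): 2, -3, 6, -7, 4, -4, 3, -1; Σd² = 140
ρ = 1 − 6Σd² / [n(n²−1)] = 1 − 6×140 / (8×63) = 1 − 840/504 ≈ -0.667

-0.667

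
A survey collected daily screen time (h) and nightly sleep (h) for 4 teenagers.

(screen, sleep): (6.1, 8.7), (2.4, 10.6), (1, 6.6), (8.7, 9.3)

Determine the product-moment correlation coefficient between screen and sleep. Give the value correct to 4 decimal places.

n = 4, Σx = 18.2, Σy = 35.2, Σx² = 119.66, Σy² = 318.1, Σxy = 166.02
nΣxy − ΣxΣy = 664.08 − 640.64 = 23.44
nΣx² − (Σx)² = 478.64 − 331.24 = 147.4; nΣy² − (Σy)² = 1272.4 − 1239.04 = 33.36
r = 23.44 / √(147.4 × 33.36) = 23.44 / 70.1232 ≈ 0.3343

0.3343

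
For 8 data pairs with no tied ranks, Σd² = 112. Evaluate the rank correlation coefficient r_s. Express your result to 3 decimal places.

ρ = 1 − 6Σd² / [n(n²−1)] = 1 − 6×112 / (8×63)
  = 1 − 672/504 = 1 − 1.3333 ≈ -0.333

-0.333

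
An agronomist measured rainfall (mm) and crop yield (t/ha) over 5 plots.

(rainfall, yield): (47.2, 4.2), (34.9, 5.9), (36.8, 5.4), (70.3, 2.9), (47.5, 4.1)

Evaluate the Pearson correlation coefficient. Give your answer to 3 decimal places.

-0.957

n = 5, Σx = 236.7, Σy = 22.5, Σx² = 11998.43, Σy² = 106.83, Σxy = 1001.49
nΣxy − ΣxΣy = 5007.45 − 5325.75 = -318.3
nΣx² − (Σx)² = 59992.15 − 56026.89 = 3965.26; nΣy² − (Σy)² = 534.15 − 506.25 = 27.9
r = -318.3 / √(3965.26 × 27.9) = -318.3 / 332.6120 ≈ -0.957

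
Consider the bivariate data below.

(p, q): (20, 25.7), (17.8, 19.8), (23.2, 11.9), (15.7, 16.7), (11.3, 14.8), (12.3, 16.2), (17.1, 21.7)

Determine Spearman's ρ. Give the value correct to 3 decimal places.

0.214

Rank p: 6, 5, 7, 3, 1, 2, 4
Rank q: 7, 5, 1, 4, 2, 3, 6
d = rank(p) − rank(q): -1, 0, 6, -1, -1, -1, -2; Σd² = 44
ρ = 1 − 6Σd² / [n(n²−1)] = 1 − 6×44 / (7×48) = 1 − 264/336 ≈ 0.214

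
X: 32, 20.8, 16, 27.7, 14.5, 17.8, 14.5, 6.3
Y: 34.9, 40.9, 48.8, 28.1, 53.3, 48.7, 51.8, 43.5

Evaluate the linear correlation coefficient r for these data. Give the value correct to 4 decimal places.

n = 8, ΣX = 149.6, ΣY = 350, ΣX² = 3256.96, ΣY² = 15849.94, ΣXY = 6191.55
nΣXY − ΣXΣY = 49532.4 − 52360 = -2827.6
nΣX² − (ΣX)² = 26055.68 − 22380.16 = 3675.52; nΣY² − (ΣY)² = 126799.52 − 122500 = 4299.52
r = -2827.6 / √(3675.52 × 4299.52) = -2827.6 / 3975.2952 ≈ -0.7113

-0.7113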